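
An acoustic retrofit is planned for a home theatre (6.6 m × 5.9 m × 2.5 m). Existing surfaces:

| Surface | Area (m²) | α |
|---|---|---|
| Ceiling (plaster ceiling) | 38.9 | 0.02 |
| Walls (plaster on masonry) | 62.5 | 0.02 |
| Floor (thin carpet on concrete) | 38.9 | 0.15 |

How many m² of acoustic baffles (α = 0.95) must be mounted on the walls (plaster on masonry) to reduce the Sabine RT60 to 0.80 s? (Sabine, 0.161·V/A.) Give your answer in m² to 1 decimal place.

12.6

A₁ = Σ Sᵢαᵢ = 38.9*0.02 + 62.5*0.02 + 38.9*0.15 = 7.863 sabins.
V = 97.35 m³. Target absorption A₂ = 0.161 × 97.35 / 0.80 = 19.592 sabins.
Absorption to add: 19.592 − 7.863 = 11.729 sabins.
Net gain per m²: Δα = 0.95 − 0.02 = 0.93.
Panel area = 11.729 / 0.93 = 12.6 m².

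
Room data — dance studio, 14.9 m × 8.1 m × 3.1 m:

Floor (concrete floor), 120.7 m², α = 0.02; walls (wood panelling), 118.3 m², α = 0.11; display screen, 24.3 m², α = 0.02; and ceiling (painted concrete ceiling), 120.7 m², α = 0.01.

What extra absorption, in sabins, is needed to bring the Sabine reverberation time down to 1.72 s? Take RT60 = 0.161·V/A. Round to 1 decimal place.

Equivalent absorption area: A₁ = 120.7×0.02 + 118.3×0.11 + 24.3×0.02 + 120.7×0.01 = 17.120 m².
For T = 1.72 s, need A₂ = 0.161·V/T = 0.161·374.139/1.72 = 35.021 sabins.
ΔA = A₂ − A₁ = 35.021 − 17.120 = 17.9 sabins.

17.9 sabins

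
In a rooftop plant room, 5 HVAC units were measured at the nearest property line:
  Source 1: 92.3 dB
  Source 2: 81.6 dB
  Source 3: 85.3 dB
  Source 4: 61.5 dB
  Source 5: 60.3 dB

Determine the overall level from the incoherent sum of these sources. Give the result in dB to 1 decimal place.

93.4 dB

Σ 10^(Lᵢ/10) = 2.184e+09.
Combined level = 10 log₁₀(2.184e+09) = 93.4 dB.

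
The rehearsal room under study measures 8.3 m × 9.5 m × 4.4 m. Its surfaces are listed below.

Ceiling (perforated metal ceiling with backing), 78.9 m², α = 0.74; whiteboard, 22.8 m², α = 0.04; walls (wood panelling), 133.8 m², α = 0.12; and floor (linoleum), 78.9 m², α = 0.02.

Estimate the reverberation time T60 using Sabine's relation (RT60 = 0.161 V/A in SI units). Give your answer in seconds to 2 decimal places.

A = Σ Sᵢαᵢ = 78.9·0.74 + 22.8·0.04 + 133.8·0.12 + 78.9·0.02 = 76.932 sabins.
Room volume: 346.94 m³.
RT60 = 0.161 · V / A = 0.161 × 346.94 / 76.932 = 0.73 s.

0.73 sec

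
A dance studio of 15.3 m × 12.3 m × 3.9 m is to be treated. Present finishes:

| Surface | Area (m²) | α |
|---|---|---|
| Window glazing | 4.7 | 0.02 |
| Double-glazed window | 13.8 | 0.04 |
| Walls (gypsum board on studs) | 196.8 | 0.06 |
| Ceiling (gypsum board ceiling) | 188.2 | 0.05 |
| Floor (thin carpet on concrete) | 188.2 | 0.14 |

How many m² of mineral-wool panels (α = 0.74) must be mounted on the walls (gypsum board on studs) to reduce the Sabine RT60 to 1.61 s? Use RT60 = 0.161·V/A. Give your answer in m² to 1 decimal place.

37.0

A₁ = Σ Sᵢαᵢ = 4.7×0.02 + 13.8×0.04 + 196.8×0.06 + 188.2×0.05 + 188.2×0.14 = 48.212 sabins.
V = 733.941 m³. Target absorption A₂ = 0.161 × 733.941 / 1.61 = 73.394 sabins.
Absorption to add: 73.394 − 48.212 = 25.182 sabins.
Each m² of panel replacing the walls (gypsum board on studs) adds (0.74 − 0.06) = 0.68 sabins.
Area = ΔA/Δα = 25.182/0.68 = 37.0 m².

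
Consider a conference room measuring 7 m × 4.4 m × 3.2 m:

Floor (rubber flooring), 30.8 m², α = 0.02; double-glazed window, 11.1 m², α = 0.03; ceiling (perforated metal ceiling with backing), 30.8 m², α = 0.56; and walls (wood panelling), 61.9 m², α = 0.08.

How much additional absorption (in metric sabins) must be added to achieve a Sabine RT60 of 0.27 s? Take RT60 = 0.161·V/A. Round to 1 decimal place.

35.6 sabins

Equivalent absorption area: A₁ = 30.8·0.02 + 11.1·0.03 + 30.8·0.56 + 61.9·0.08 = 23.149 m².
For T = 0.27 s, need A₂ = 0.161·V/T = 0.161·98.56/0.27 = 58.771 sabins.
Additional absorption ΔA = 58.771 − 23.149 = 35.6 sabins.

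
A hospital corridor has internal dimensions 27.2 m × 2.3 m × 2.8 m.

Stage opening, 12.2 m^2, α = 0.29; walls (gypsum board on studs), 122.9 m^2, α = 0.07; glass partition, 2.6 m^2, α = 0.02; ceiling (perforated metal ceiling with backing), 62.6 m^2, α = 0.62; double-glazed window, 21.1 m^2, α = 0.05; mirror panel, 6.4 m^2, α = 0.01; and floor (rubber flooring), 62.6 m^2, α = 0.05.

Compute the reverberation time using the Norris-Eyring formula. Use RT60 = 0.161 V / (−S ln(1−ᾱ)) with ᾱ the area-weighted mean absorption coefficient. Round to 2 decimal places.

S = Σ Sᵢ = 290.4 m^2.
Σ(Sᵢαᵢ) = 12.2×0.29 + 122.9×0.07 + 2.6×0.02 + 62.6×0.62 + 21.1×0.05 + 6.4×0.01 + 62.6×0.05 = 55.254.
Mean coefficient ᾱ = A/S = 0.1903.
−S·ln(1−ᾱ) = −290.4 × ln(1 − 0.1903) = 61.301.
V = 27.2 × 2.3 × 2.8 = 175.168 m³.
RT60 = 0.161 × 175.168 / 61.301 = 0.46 s.

0.46 sec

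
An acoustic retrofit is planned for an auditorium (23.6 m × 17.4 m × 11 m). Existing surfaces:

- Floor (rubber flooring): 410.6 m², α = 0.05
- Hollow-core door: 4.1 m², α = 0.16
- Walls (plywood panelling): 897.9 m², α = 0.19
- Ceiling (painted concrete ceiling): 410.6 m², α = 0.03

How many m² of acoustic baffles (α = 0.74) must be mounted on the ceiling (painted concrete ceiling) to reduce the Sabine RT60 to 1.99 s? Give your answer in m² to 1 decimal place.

Summing Sᵢαᵢ: 20.530 + 0.656 + 170.601 + 12.318 → A₁ = 204.105 sabins.
V = 4517.04 m³. Target absorption A₂ = 0.161 × 4517.04 / 1.99 = 365.449 sabins.
Absorption to add: 365.449 − 204.105 = 161.344 sabins.
Each m² of panel replacing the ceiling (painted concrete ceiling) adds (0.74 − 0.03) = 0.71 sabins.
Panel area = 161.344 / 0.71 = 227.2 m².

227.2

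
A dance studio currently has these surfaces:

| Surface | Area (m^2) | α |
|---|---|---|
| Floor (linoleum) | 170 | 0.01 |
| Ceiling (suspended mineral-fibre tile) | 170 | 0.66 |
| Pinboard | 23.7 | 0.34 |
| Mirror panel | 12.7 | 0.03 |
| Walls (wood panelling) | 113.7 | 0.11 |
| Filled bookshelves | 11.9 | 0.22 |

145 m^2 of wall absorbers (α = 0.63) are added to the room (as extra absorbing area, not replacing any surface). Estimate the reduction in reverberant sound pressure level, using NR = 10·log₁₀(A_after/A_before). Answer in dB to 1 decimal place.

2.2 dB

A_before = Σ Sᵢαᵢ = 170·0.01 + 170·0.66 + 23.7·0.34 + 12.7·0.03 + 113.7·0.11 + 11.9·0.22 = 137.464 sabins.
Added absorption = 145 × 0.63 = 91.350 sabins.
A_after = 137.464 + 91.350 = 228.814 sabins.
Reduction = 10 log₁₀(A_after/A_before) = 10 log₁₀(1.6645) = 2.2 dB.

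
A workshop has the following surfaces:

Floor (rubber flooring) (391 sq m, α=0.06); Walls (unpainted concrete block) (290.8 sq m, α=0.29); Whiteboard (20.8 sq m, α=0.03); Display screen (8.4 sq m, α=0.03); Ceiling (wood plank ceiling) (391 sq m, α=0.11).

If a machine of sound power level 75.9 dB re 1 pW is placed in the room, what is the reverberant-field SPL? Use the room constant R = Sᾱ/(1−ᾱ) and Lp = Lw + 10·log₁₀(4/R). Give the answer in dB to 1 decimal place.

59.5 dB

Σ(Sᵢαᵢ) = 391×0.06 + 290.8×0.29 + 20.8×0.03 + 8.4×0.03 + 391×0.11 = 151.678; total area S = 1102.0 sq m.
ᾱ = 151.678/1102.0 = 0.1376; R = Sᾱ/(1−ᾱ) = 151.678/(1−0.1376) = 175.879 sq m.
Lp = 75.9 + 10·log₁₀(4/175.879) = 75.9 + (-16.43) = 59.5 dB.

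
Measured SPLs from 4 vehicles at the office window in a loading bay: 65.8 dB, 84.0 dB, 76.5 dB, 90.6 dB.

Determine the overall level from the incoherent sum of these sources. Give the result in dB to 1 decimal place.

Σ 10^(Lᵢ/10) = 1.448e+09.
L_total = 10·log₁₀(1.448e+09) = 91.6 dB.

91.6 dB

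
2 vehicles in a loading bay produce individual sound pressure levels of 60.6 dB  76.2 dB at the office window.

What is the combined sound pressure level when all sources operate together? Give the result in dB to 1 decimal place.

Sum in the linear (power) domain: Σ 10^(Lᵢ/10) = 10^(60.6/10) + 10^(76.2/10) = 4.284e+07.
Combined level = 10 log₁₀(4.284e+07) = 76.3 dB.

76.3 dB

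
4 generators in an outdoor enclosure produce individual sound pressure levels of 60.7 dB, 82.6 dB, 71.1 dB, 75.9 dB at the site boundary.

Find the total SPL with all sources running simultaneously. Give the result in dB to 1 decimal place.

Sum in the linear (power) domain: Σ 10^(Lᵢ/10) = 10^(60.7/10) + 10^(82.6/10) + 10^(71.1/10) + 10^(75.9/10) = 2.349e+08.
L_total = 10·log₁₀(2.349e+08) = 83.7 dB.

83.7 dB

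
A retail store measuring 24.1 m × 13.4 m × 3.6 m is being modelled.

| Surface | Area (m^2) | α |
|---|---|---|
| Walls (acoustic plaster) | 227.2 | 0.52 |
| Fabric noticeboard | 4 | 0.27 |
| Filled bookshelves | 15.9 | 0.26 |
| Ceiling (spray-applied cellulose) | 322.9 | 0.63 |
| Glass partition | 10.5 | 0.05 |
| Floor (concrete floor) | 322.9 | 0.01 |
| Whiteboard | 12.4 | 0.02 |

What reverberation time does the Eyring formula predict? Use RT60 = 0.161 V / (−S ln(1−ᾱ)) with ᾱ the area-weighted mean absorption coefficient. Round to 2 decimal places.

S = Σ Sᵢ = 915.8 m^2.
Absorption A = 227.2×0.52 + 4×0.27 + 15.9×0.26 + 322.9×0.63 + 10.5×0.05 + 322.9×0.01 + 12.4×0.02 = 330.787 sabins.
ᾱ = 330.787 / 915.8 = 0.3612.
Eyring denominator: −S ln(1−ᾱ) = 410.428.
V = 24.1 × 13.4 × 3.6 = 1162.584 m³.
RT60 = 0.161 × 1162.584 / 410.428 = 0.46 s.

0.46 seconds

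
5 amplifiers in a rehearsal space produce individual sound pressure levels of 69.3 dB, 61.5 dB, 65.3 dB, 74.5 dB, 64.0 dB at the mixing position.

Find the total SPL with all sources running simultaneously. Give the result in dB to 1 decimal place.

Σ 10^(Lᵢ/10) = 4.401e+07.
Combined level = 10 log₁₀(4.401e+07) = 76.4 dB.

76.4 dB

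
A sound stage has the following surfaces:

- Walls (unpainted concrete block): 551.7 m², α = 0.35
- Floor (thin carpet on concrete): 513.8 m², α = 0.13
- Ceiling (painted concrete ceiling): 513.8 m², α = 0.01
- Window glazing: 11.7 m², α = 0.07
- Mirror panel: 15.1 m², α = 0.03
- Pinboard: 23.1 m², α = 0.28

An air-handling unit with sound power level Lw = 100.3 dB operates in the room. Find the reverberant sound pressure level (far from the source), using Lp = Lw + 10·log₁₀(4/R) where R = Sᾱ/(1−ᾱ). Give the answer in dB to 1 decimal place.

81.2 dB

Σ(Sᵢαᵢ) = 551.7×0.35 + 513.8×0.13 + 513.8×0.01 + 11.7×0.07 + 15.1×0.03 + 23.1×0.28 = 272.767; total area S = 1629.2 m².
ᾱ = 272.767/1629.2 = 0.1674; R = Sᾱ/(1−ᾱ) = 272.767/(1−0.1674) = 327.609 m².
Lp = Lw + 10 log₁₀(4/R) = 100.3 -19.13 = 81.2 dB.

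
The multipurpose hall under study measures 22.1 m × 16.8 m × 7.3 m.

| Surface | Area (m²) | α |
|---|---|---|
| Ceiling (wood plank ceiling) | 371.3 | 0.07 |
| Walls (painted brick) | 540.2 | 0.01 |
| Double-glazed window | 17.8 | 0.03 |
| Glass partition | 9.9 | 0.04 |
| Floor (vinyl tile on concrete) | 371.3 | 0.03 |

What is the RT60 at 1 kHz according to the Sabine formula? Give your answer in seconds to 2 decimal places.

10.04 s

Equivalent absorption area: A = 371.3·0.07 + 540.2·0.01 + 17.8·0.03 + 9.9·0.04 + 371.3·0.03 = 43.462 m².
V = 22.1·16.8·7.3 = 2710.344 m³.
Sabine: RT60 = 0.161 × 2710.344 / 43.462 = 10.04 s.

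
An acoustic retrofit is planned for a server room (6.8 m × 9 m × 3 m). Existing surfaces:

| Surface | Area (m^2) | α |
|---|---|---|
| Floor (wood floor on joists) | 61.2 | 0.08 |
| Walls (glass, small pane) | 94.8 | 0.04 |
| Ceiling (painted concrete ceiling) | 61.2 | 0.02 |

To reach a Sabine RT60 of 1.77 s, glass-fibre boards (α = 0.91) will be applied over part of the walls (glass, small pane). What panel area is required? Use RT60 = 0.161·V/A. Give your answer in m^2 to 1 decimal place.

A₁ = Σ Sᵢαᵢ = 61.2×0.08 + 94.8×0.04 + 61.2×0.02 = 9.912 sabins.
Required A₂ = 0.161·183.6/1.77 = 16.700 sabins.
Absorption to add: 16.700 − 9.912 = 6.788 sabins.
Net gain per m^2: Δα = 0.91 − 0.04 = 0.87.
Area = ΔA/Δα = 6.788/0.87 = 7.8 m^2.

7.8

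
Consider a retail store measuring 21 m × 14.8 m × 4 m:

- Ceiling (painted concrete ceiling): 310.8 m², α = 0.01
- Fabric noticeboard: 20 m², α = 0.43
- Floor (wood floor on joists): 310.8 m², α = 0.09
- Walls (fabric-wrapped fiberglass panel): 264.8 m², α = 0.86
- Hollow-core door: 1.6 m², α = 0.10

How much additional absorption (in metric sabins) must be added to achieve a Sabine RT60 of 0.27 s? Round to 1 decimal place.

Total absorption A₁ = 310.8·0.01 + 20·0.43 + 310.8·0.09 + 264.8·0.86 + 1.6·0.10
  = 3.108 + 8.600 + 27.972 + 227.728 + 0.160 = 267.568 m² sabins.
Target A₂ = 0.161·1243.2/0.27 = 741.316 sabins (V = 1243.2 m³).
Additional absorption ΔA = 741.316 − 267.568 = 473.7 sabins.

473.7 sabins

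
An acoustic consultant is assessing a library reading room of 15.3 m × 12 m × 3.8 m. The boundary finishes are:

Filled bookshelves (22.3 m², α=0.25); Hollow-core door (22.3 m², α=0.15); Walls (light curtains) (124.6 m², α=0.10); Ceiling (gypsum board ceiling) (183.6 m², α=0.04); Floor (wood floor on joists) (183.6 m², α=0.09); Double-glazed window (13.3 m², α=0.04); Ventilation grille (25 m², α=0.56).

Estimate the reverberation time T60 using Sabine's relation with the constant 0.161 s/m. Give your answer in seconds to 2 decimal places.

Total absorption A = 22.3×0.25 + 22.3×0.15 + 124.6×0.10 + 183.6×0.04 + 183.6×0.09 + 13.3×0.04 + 25×0.56
  = 5.575 + 3.345 + 12.460 + 7.344 + 16.524 + 0.532 + 14.000 = 59.780 m² sabins.
V = 15.3·12·3.8 = 697.68 m³.
Sabine: RT60 = 0.161 × 697.68 / 59.780 = 1.88 s.

1.88 sec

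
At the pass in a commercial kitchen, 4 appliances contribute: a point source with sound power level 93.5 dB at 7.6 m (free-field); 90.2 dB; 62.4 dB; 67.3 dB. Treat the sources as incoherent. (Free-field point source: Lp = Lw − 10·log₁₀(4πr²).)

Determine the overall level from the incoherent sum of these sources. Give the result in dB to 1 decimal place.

Source at 7.6 m: Lp = 93.5 − 10·log₁₀(4π·7.6²) = 93.5 − 10·log₁₀(725.834) = 64.9 dB.
Converting to relative power and adding: 10^(64.9/10) + 10^(90.2/10) + 10^(62.4/10) + 10^(67.3/10) = 1.057e+09.
L_total = 10·log₁₀(1.057e+09) = 90.2 dB.

90.2 dB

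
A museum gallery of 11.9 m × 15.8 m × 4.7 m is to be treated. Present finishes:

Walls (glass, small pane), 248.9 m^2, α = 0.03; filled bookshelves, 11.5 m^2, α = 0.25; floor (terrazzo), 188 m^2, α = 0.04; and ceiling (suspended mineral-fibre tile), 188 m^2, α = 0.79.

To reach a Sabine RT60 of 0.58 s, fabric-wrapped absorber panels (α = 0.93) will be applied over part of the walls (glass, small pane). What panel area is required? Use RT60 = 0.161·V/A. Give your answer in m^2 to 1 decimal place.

87.7

Total absorption A₁ = 248.9×0.03 + 11.5×0.25 + 188×0.04 + 188×0.79
  = 7.467 + 2.875 + 7.520 + 148.520 = 166.382 m^2 sabins.
V = 883.694 m³. Target absorption A₂ = 0.161 × 883.694 / 0.58 = 245.301 sabins.
ΔA needed = 245.301 − 166.382 = 78.919 sabins.
Each m^2 of panel replacing the walls (glass, small pane) adds (0.93 − 0.03) = 0.90 sabins.
Area = ΔA/Δα = 78.919/0.90 = 87.7 m^2.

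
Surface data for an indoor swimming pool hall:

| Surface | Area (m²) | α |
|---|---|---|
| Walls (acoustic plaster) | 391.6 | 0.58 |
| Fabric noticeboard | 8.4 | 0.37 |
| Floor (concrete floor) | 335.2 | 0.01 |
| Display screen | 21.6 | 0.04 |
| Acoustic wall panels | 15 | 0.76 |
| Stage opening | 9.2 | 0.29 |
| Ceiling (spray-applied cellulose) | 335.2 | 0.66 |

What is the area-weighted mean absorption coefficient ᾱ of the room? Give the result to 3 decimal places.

S = Σ Sᵢ = 391.6 + 8.4 + 335.2 + 21.6 + 15 + 9.2 + 335.2 = 1116.2 m².
Σ(Sᵢαᵢ) = 391.6*0.58 + 8.4*0.37 + 335.2*0.01 + 21.6*0.04 + 15*0.76 + 9.2*0.29 + 335.2*0.66 = 469.752.
ᾱ = A/S = 0.421.

0.421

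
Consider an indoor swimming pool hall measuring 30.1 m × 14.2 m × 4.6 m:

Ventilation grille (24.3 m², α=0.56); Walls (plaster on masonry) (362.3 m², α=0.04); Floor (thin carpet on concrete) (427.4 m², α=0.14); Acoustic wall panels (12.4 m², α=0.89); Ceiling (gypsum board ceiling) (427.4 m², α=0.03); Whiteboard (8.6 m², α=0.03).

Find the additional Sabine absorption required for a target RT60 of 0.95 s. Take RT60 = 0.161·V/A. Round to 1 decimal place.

A₁ = Σ Sᵢαᵢ = 24.3×0.56 + 362.3×0.04 + 427.4×0.14 + 12.4×0.89 + 427.4×0.03 + 8.6×0.03 = 112.052 sabins.
For T = 0.95 s, need A₂ = 0.161·V/T = 0.161·1966.132/0.95 = 333.208 sabins.
ΔA = A₂ − A₁ = 333.208 − 112.052 = 221.2 sabins.

221.2 sabins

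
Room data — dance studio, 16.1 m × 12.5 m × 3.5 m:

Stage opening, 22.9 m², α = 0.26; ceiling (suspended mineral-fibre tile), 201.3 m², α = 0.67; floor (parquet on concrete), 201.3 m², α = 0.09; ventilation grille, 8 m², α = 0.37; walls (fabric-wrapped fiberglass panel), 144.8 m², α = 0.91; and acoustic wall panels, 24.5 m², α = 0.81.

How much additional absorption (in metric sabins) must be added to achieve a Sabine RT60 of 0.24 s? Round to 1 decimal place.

159.0 sabins

Total absorption A₁ = 22.9·0.26 + 201.3·0.67 + 201.3·0.09 + 8·0.37 + 144.8·0.91 + 24.5·0.81
  = 5.954 + 134.871 + 18.117 + 2.960 + 131.768 + 19.845 = 313.515 m² sabins.
For T = 0.24 s, need A₂ = 0.161·V/T = 0.161·704.375/0.24 = 472.518 sabins.
Shortfall: 472.518 − 313.515 = 159.0 sabins.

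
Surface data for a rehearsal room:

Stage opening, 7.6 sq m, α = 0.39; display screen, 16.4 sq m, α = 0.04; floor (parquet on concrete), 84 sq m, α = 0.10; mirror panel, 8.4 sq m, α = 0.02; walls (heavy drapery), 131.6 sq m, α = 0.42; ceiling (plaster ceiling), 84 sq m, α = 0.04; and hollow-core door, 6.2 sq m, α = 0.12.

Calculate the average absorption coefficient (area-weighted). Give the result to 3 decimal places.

0.212

S = Σ Sᵢ = 7.6 + 16.4 + 84 + 8.4 + 131.6 + 84 + 6.2 = 338.2 sq m.
A = 7.6·0.39 + 16.4·0.04 + 84·0.10 + 8.4·0.02 + 131.6·0.42 + 84·0.04 + 6.2·0.12 = 71.564 sabins.
ᾱ = A/S = 0.212.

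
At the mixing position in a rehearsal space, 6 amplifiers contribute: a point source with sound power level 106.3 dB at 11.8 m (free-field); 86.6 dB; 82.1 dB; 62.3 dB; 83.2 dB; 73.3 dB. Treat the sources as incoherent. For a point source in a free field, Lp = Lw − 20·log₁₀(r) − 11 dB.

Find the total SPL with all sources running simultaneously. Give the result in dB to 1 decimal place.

89.4 dB

Source at 11.8 m: Lp = 106.3 − 20·log₁₀(11.8) − 11 = 73.9 dB.
Sum in the linear (power) domain: Σ 10^(Lᵢ/10) = 10^(73.9/10) + 10^(86.6/10) + 10^(82.1/10) + 10^(62.3/10) + 10^(83.2/10) + 10^(73.3/10) = 8.758e+08.
Back to dB: 10·log₁₀ Σ = 89.4 dB.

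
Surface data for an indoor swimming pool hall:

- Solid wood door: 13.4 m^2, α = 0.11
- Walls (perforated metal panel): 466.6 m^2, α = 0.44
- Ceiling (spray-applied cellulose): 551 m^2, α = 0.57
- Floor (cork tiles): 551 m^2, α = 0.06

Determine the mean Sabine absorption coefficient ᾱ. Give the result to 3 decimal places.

0.350

S = Σ Sᵢ = 13.4 + 466.6 + 551 + 551 = 1582.0 m^2.
Σ(Sᵢαᵢ) = 13.4·0.11 + 466.6·0.44 + 551·0.57 + 551·0.06 = 553.908.
ᾱ = A/S = 0.350.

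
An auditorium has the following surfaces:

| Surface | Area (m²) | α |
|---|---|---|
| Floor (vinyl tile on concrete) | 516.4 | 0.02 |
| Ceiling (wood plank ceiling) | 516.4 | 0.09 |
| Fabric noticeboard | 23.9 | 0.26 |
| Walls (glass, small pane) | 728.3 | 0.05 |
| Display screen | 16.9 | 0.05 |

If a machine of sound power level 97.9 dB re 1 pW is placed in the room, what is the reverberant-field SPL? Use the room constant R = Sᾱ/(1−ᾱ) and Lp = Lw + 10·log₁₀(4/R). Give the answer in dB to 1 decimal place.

83.7 dB

A = 100.278 sabins; S = 1801.9 m².
ᾱ = 100.278/1801.9 = 0.0557; R = Sᾱ/(1−ᾱ) = 100.278/(1−0.0557) = 106.193 m².
Lp = 97.9 + 10·log₁₀(4/106.193) = 97.9 + (-14.24) = 83.7 dB.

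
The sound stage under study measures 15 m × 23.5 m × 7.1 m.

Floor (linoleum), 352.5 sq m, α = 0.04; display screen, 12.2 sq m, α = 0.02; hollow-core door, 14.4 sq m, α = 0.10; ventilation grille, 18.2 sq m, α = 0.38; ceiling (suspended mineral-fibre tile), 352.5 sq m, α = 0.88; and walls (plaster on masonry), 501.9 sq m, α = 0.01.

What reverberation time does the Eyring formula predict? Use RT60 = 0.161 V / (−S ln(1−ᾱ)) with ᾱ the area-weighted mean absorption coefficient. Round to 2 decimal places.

1.02 sec

Total surface area S = 352.5 + 12.2 + 14.4 + 18.2 + 352.5 + 501.9 = 1251.7 sq m.
Σ(Sᵢαᵢ) = 352.5×0.04 + 12.2×0.02 + 14.4×0.10 + 18.2×0.38 + 352.5×0.88 + 501.9×0.01 = 337.919.
Mean coefficient ᾱ = A/S = 0.2700.
−S·ln(1−ᾱ) = −1251.7 × ln(1 − 0.2700) = 393.923.
V = 15 × 23.5 × 7.1 = 2502.75 m³.
RT60 = 0.161 × 2502.75 / 393.923 = 1.02 s.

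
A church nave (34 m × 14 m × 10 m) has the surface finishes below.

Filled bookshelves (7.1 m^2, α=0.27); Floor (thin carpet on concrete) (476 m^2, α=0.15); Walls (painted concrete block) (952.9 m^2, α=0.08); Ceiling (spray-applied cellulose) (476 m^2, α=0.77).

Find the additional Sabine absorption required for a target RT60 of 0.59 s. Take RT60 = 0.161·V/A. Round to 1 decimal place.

782.8 sabins

A₁ = Σ Sᵢαᵢ = 7.1·0.27 + 476·0.15 + 952.9·0.08 + 476·0.77 = 516.069 sabins.
Target A₂ = 0.161·4760/0.59 = 1298.915 sabins (V = 4760 m³).
Shortfall: 1298.915 − 516.069 = 782.8 sabins.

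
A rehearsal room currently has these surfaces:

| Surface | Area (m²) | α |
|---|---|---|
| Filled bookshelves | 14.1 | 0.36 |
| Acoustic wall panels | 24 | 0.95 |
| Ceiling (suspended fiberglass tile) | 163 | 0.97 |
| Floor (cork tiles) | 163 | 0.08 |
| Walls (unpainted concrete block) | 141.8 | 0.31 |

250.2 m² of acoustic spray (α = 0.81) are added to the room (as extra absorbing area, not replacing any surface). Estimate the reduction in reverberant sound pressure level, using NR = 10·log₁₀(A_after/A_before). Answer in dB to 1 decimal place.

Total absorption A_before = 14.1*0.36 + 24*0.95 + 163*0.97 + 163*0.08 + 141.8*0.31
  = 5.076 + 22.800 + 158.110 + 13.040 + 43.958 = 242.984 m² sabins.
Added absorption = 250.2 × 0.81 = 202.662 sabins.
New total A_after = 445.646 sabins.
Reduction = 10 log₁₀(A_after/A_before) = 10 log₁₀(1.8341) = 2.6 dB.

2.6 dB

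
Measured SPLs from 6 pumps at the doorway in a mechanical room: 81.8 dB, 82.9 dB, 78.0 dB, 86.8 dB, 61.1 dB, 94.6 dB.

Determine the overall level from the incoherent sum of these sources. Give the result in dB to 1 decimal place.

95.8 dB

Σ 10^(Lᵢ/10) = 3.773e+09.
Combined level = 10 log₁₀(3.773e+09) = 95.8 dB.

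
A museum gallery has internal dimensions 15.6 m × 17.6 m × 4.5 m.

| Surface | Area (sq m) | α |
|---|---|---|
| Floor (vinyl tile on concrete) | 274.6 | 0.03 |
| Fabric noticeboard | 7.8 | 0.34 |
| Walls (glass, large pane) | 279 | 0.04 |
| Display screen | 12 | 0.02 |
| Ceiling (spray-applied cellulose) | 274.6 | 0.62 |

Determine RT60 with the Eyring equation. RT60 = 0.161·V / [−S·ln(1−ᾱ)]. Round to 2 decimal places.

0.91 s

S = Σ Sᵢ = 848.0 sq m.
Σ(Sᵢαᵢ) = 274.6·0.03 + 7.8·0.34 + 279·0.04 + 12·0.02 + 274.6·0.62 = 192.542.
ᾱ = 192.542 / 848.0 = 0.2271.
Eyring denominator: −S ln(1−ᾱ) = 218.450.
V = 15.6 × 17.6 × 4.5 = 1235.52 m³.
T = 0.161·V/[−S·ln(1−ᾱ)] = 0.161·1235.52/218.450 = 0.91 s.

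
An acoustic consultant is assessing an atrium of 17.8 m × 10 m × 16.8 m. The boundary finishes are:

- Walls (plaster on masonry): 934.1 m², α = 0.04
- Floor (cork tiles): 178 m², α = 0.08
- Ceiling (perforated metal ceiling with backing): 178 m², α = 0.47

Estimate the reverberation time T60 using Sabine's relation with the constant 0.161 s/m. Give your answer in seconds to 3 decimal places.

A = Σ Sᵢαᵢ = 934.1*0.04 + 178*0.08 + 178*0.47 = 135.264 sabins.
V = 17.8·10·16.8 = 2990.4 m³.
T = 0.161 V/A = 0.161·2990.4/135.264 = 3.559 s.

3.559 sec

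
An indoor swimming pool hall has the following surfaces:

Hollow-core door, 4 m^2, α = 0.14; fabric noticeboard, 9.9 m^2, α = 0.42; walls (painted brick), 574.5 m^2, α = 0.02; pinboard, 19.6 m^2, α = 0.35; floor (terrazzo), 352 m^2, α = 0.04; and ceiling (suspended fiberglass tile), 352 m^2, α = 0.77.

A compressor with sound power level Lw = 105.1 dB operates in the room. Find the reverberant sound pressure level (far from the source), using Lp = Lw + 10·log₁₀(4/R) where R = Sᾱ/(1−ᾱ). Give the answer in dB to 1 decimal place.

85.1 dB

Σ(Sᵢαᵢ) = 4·0.14 + 9.9·0.42 + 574.5·0.02 + 19.6·0.35 + 352·0.04 + 352·0.77 = 308.188; total area S = 1312.0 m^2.
ᾱ = 308.188/1312.0 = 0.2349; R = Sᾱ/(1−ᾱ) = 308.188/(1−0.2349) = 402.807 m^2.
Lp = Lw + 10 log₁₀(4/R) = 105.1 -20.03 = 85.1 dB.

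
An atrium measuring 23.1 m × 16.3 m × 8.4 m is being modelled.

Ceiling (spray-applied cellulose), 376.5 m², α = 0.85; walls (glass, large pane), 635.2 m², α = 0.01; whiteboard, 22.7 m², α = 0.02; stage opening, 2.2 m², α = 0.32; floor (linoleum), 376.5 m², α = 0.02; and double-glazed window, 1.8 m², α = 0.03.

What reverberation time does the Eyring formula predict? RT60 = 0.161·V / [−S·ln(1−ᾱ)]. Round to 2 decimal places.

S = Σ Sᵢ = 1414.9 m².
Absorption A = 376.5×0.85 + 635.2×0.01 + 22.7×0.02 + 2.2×0.32 + 376.5×0.02 + 1.8×0.03 = 335.119 sabins.
ᾱ = 335.119 / 1414.9 = 0.2368.
−S·ln(1−ᾱ) = −1414.9 × ln(1 − 0.2368) = 382.356.
V = 23.1 × 16.3 × 8.4 = 3162.852 m³.
T = 0.161·V/[−S·ln(1−ᾱ)] = 0.161·3162.852/382.356 = 1.33 s.

1.33 s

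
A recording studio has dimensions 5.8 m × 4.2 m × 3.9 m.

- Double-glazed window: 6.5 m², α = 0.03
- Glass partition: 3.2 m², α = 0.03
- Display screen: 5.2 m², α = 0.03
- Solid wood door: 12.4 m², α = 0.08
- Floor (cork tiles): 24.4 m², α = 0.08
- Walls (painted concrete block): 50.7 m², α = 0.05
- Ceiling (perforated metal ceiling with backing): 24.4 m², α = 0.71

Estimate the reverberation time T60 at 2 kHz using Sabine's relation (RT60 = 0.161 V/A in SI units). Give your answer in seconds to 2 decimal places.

0.66 sec

Equivalent absorption area: A = 6.5·0.03 + 3.2·0.03 + 5.2·0.03 + 12.4·0.08 + 24.4·0.08 + 50.7·0.05 + 24.4·0.71 = 23.250 m².
V = 5.8·4.2·3.9 = 95.004 m³.
T = 0.161 V/A = 0.161·95.004/23.250 = 0.66 s.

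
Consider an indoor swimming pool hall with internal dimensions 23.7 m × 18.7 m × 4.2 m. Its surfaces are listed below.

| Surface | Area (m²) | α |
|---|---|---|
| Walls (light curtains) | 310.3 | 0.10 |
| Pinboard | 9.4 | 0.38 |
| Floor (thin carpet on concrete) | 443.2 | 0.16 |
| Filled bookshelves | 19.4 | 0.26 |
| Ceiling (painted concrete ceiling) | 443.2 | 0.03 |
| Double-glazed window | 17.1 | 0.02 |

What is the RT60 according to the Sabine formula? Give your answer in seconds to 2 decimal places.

2.41 s

Equivalent absorption area: A = 310.3·0.10 + 9.4·0.38 + 443.2·0.16 + 19.4·0.26 + 443.2·0.03 + 17.1·0.02 = 124.196 m².
Volume V = 23.7 × 18.7 × 4.2 = 1861.398 m³.
T = 0.161 V/A = 0.161·1861.398/124.196 = 2.41 s.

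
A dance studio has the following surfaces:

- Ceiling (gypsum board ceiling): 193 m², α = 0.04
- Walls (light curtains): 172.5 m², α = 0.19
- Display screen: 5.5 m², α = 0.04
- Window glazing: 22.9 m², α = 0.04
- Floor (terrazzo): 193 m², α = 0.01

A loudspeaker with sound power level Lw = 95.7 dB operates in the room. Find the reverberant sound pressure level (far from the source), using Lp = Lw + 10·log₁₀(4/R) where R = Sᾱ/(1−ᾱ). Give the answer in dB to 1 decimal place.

85.0 dB

A = 43.561 sabins; S = 586.9 m².
ᾱ = 0.0742, so room constant R = A/(1−ᾱ) = 47.052 m².
Lp = 95.7 + 10·log₁₀(4/47.052) = 95.7 + (-10.71) = 85.0 dB.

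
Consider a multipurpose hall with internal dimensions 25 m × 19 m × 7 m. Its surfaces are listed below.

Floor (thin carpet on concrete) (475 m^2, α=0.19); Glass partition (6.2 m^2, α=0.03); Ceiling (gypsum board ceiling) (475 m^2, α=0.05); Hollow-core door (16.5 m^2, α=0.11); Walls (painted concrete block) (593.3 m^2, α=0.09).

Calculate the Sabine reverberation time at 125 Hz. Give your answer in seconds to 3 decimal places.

3.160 s

Total absorption A = 475×0.19 + 6.2×0.03 + 475×0.05 + 16.5×0.11 + 593.3×0.09
  = 90.250 + 0.186 + 23.750 + 1.815 + 53.397 = 169.398 m^2 sabins.
V = 25·19·7 = 3325 m³.
Sabine: RT60 = 0.161 × 3325 / 169.398 = 3.160 s.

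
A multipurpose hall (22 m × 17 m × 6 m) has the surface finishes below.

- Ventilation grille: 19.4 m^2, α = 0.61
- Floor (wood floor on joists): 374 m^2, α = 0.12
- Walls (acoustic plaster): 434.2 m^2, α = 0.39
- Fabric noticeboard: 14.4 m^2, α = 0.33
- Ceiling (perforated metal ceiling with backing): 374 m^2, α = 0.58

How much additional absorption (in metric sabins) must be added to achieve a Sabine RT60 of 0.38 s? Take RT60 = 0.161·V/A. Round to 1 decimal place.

503.0 sabins

A₁ = Σ Sᵢαᵢ = 19.4*0.61 + 374*0.12 + 434.2*0.39 + 14.4*0.33 + 374*0.58 = 447.724 sabins.
Target A₂ = 0.161·2244/0.38 = 950.747 sabins (V = 2244 m³).
ΔA = A₂ − A₁ = 950.747 − 447.724 = 503.0 sabins.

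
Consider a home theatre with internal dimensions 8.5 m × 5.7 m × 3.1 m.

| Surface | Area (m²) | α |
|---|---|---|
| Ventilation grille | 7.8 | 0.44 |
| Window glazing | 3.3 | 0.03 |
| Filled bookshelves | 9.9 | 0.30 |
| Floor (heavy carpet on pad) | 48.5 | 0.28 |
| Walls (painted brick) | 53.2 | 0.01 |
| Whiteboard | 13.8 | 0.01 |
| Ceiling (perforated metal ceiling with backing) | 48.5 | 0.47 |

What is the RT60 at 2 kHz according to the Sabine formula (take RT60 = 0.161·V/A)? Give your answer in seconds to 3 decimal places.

0.555 seconds

A = Σ Sᵢαᵢ = 7.8*0.44 + 3.3*0.03 + 9.9*0.30 + 48.5*0.28 + 53.2*0.01 + 13.8*0.01 + 48.5*0.47 = 43.546 sabins.
V = 8.5·5.7·3.1 = 150.195 m³.
RT60 = 0.161 · V / A = 0.161 × 150.195 / 43.546 = 0.555 s.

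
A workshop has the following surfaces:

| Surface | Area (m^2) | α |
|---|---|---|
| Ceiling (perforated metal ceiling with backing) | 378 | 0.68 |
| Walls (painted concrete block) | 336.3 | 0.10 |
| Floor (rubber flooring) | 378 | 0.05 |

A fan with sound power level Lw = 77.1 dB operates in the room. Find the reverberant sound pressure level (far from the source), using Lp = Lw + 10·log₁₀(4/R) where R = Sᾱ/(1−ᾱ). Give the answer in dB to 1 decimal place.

56.8 dB

A = 309.570 sabins; S = 1092.3 m^2.
ᾱ = 309.570/1092.3 = 0.2834; R = Sᾱ/(1−ᾱ) = 309.570/(1−0.2834) = 431.998 m^2.
Lp = Lw + 10 log₁₀(4/R) = 77.1 -20.33 = 56.8 dB.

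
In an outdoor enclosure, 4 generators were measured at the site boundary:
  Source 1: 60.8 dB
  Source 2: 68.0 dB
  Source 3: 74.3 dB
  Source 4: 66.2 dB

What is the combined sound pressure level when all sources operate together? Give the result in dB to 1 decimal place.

Σ 10^(Lᵢ/10) = 3.86e+07.
Combined level = 10 log₁₀(3.86e+07) = 75.9 dB.

75.9 dB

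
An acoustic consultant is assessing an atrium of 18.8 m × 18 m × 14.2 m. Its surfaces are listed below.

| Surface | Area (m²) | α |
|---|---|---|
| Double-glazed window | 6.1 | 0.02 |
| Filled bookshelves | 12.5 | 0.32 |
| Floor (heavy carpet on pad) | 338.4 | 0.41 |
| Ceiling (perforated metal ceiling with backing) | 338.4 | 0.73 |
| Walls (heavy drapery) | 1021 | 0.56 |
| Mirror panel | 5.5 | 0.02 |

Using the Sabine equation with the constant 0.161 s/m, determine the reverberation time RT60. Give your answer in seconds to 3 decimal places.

Total absorption A = 6.1·0.02 + 12.5·0.32 + 338.4·0.41 + 338.4·0.73 + 1021·0.56 + 5.5·0.02
  = 0.122 + 4.000 + 138.744 + 247.032 + 571.760 + 0.110 = 961.768 m² sabins.
Volume V = 18.8 × 18 × 14.2 = 4805.28 m³.
Sabine: RT60 = 0.161 × 4805.28 / 961.768 = 0.804 s.

0.804 s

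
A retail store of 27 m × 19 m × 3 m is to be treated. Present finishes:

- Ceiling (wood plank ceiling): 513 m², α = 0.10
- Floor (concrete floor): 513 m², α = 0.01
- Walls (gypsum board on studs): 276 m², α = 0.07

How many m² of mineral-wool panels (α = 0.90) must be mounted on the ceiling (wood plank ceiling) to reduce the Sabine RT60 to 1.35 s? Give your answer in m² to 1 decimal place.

A₁ = Σ Sᵢαᵢ = 513·0.10 + 513·0.01 + 276·0.07 = 75.750 sabins.
Required A₂ = 0.161·1539/1.35 = 183.540 sabins.
ΔA needed = 183.540 − 75.750 = 107.790 sabins.
Net gain per m²: Δα = 0.90 − 0.10 = 0.80.
Area = ΔA/Δα = 107.790/0.80 = 134.7 m².

134.7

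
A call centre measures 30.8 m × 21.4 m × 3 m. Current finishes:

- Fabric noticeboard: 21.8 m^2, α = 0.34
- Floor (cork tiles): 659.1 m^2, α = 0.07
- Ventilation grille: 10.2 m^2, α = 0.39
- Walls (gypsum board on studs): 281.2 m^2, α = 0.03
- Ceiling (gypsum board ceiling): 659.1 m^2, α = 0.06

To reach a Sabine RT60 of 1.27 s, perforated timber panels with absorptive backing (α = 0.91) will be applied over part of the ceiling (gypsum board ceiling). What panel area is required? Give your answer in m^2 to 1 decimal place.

170.8

Total absorption A₁ = 21.8*0.34 + 659.1*0.07 + 10.2*0.39 + 281.2*0.03 + 659.1*0.06
  = 7.412 + 46.137 + 3.978 + 8.436 + 39.546 = 105.509 m^2 sabins.
Required A₂ = 0.161·1977.36/1.27 = 250.673 sabins.
ΔA needed = 250.673 − 105.509 = 145.164 sabins.
Each m^2 of panel replacing the ceiling (gypsum board ceiling) adds (0.91 − 0.06) = 0.85 sabins.
Area = ΔA/Δα = 145.164/0.85 = 170.8 m^2.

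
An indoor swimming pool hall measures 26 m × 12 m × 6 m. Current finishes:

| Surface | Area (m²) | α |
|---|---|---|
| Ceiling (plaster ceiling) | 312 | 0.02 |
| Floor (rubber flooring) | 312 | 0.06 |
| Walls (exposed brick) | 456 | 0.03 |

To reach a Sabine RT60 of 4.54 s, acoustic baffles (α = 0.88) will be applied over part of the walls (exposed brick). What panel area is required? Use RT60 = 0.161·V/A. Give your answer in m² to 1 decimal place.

A₁ = Σ Sᵢαᵢ = 312×0.02 + 312×0.06 + 456×0.03 = 38.640 sabins.
Required A₂ = 0.161·1872/4.54 = 66.386 sabins.
ΔA needed = 66.386 − 38.640 = 27.746 sabins.
Net gain per m²: Δα = 0.88 − 0.03 = 0.85.
Panel area = 27.746 / 0.85 = 32.6 m².

32.6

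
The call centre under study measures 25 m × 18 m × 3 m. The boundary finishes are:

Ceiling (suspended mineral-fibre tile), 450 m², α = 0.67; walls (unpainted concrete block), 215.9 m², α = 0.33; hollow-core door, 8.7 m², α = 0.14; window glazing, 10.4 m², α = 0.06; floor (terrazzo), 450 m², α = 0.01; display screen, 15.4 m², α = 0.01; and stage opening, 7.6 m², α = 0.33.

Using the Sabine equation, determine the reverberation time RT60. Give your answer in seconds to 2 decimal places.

0.57 s

Total absorption A = 450*0.67 + 215.9*0.33 + 8.7*0.14 + 10.4*0.06 + 450*0.01 + 15.4*0.01 + 7.6*0.33
  = 301.500 + 71.247 + 1.218 + 0.624 + 4.500 + 0.154 + 2.508 = 381.751 m² sabins.
Volume V = 25 × 18 × 3 = 1350 m³.
T = 0.161 V/A = 0.161·1350/381.751 = 0.57 s.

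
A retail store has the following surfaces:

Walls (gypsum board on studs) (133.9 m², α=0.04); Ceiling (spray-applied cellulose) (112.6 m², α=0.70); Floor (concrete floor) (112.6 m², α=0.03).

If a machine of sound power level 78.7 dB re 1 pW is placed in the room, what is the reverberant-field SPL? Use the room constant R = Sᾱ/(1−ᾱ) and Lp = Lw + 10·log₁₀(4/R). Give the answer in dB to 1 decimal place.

Σ(Sᵢαᵢ) = 133.9·0.04 + 112.6·0.70 + 112.6·0.03 = 87.554; total area S = 359.1 m².
ᾱ = 87.554/359.1 = 0.2438; R = Sᾱ/(1−ᾱ) = 87.554/(1−0.2438) = 115.782 m².
Lp = Lw + 10 log₁₀(4/R) = 78.7 -14.62 = 64.1 dB.

64.1 dB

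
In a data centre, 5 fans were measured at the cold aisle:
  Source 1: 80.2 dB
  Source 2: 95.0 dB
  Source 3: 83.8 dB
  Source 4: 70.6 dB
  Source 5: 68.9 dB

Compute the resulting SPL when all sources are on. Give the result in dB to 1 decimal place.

95.5 dB

Converting to relative power and adding: 10^(80.2/10) + 10^(95.0/10) + 10^(83.8/10) + 10^(70.6/10) + 10^(68.9/10) = 3.526e+09.
Combined level = 10 log₁₀(3.526e+09) = 95.5 dB.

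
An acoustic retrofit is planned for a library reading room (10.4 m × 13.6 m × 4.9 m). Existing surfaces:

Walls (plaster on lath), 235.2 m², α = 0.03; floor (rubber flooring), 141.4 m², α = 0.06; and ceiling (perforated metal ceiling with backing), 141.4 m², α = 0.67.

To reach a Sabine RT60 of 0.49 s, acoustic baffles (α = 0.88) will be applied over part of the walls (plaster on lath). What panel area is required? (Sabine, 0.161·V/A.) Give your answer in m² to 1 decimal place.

Equivalent absorption area: A₁ = 235.2·0.03 + 141.4·0.06 + 141.4·0.67 = 110.278 m².
Required A₂ = 0.161·693.056/0.49 = 227.718 sabins.
ΔA needed = 227.718 − 110.278 = 117.440 sabins.
Each m² of panel replacing the walls (plaster on lath) adds (0.88 − 0.03) = 0.85 sabins.
Panel area = 117.440 / 0.85 = 138.2 m².

138.2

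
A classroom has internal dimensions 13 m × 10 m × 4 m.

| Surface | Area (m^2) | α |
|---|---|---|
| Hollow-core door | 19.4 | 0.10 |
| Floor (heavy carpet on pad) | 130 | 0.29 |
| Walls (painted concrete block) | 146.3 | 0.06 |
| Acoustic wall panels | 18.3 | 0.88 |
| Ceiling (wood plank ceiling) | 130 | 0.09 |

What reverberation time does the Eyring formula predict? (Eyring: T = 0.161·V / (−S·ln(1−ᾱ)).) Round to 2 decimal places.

S = Σ Sᵢ = 444.0 m^2.
Absorption A = 19.4×0.10 + 130×0.29 + 146.3×0.06 + 18.3×0.88 + 130×0.09 = 76.222 sabins.
Mean coefficient ᾱ = A/S = 0.1717.
Eyring denominator: −S ln(1−ᾱ) = 83.641.
V = 13 × 10 × 4 = 520 m³.
RT60 = 0.161 × 520 / 83.641 = 1.00 s.

1.00 seconds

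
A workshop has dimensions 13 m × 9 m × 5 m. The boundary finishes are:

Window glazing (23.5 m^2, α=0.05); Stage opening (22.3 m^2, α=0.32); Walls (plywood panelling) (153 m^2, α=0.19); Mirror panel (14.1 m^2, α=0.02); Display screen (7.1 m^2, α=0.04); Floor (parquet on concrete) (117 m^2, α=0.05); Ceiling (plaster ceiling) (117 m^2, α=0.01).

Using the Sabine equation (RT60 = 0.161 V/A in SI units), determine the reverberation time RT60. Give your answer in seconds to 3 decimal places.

2.095 s

Total absorption A = 23.5×0.05 + 22.3×0.32 + 153×0.19 + 14.1×0.02 + 7.1×0.04 + 117×0.05 + 117×0.01
  = 1.175 + 7.136 + 29.070 + 0.282 + 0.284 + 5.850 + 1.170 = 44.967 m^2 sabins.
Room volume: 585 m³.
Sabine: RT60 = 0.161 × 585 / 44.967 = 2.095 s.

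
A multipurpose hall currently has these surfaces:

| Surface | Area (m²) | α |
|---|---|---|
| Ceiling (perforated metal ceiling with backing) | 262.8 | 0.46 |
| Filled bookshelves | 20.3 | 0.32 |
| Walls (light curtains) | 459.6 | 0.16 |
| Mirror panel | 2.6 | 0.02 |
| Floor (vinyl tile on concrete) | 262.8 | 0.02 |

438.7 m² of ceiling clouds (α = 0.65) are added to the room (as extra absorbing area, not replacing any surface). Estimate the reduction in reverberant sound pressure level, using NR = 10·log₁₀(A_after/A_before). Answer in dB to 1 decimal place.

3.8 dB

Summing Sᵢαᵢ: 120.888 + 6.496 + 73.536 + 0.052 + 5.256 → A_before = 206.228 sabins.
Treatment contributes 438.7·0.65 = 285.155 sabins.
New total A_after = 491.383 sabins.
Reduction = 10 log₁₀(A_after/A_before) = 10 log₁₀(2.3827) = 3.8 dB.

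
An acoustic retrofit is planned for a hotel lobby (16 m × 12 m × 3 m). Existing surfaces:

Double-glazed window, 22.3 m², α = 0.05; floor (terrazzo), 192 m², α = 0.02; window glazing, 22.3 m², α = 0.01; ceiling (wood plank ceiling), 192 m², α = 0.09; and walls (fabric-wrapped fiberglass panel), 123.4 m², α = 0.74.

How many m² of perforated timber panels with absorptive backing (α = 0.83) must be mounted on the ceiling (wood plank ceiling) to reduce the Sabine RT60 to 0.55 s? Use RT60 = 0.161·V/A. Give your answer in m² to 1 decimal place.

74.1

Total absorption A₁ = 22.3*0.05 + 192*0.02 + 22.3*0.01 + 192*0.09 + 123.4*0.74
  = 1.115 + 3.840 + 0.223 + 17.280 + 91.316 = 113.774 m² sabins.
V = 576 m³. Target absorption A₂ = 0.161 × 576 / 0.55 = 168.611 sabins.
ΔA needed = 168.611 − 113.774 = 54.837 sabins.
Net gain per m²: Δα = 0.83 − 0.09 = 0.74.
Area = ΔA/Δα = 54.837/0.74 = 74.1 m².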